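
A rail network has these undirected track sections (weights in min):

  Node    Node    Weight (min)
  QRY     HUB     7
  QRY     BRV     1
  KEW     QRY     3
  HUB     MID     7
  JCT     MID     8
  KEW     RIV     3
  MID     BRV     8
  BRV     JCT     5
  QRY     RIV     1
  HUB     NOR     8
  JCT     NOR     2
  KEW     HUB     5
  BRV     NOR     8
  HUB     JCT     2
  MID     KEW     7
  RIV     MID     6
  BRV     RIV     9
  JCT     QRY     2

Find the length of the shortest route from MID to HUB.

7 min

Settle nodes by increasing distance from MID:
MID: 0
RIV: 6  (via MID)
QRY: 7  (via RIV)
KEW: 7  (via MID)
HUB: 7  (via MID)
Shortest route: MID → HUB = 7 min.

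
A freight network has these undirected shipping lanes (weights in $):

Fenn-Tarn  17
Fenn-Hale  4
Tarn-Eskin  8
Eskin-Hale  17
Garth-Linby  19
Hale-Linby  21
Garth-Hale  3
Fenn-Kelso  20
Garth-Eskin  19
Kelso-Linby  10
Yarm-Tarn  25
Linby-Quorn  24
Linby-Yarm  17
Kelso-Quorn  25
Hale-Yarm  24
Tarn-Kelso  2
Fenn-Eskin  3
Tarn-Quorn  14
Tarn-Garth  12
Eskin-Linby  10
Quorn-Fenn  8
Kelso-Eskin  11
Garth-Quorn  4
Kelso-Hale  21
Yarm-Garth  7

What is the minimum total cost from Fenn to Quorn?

Candidate routes:
Fenn–Quorn: 8 = 8
Fenn–Hale–Garth–Quorn: 4+3+4 = 11
The minimum is $8 via Fenn–Quorn.

$8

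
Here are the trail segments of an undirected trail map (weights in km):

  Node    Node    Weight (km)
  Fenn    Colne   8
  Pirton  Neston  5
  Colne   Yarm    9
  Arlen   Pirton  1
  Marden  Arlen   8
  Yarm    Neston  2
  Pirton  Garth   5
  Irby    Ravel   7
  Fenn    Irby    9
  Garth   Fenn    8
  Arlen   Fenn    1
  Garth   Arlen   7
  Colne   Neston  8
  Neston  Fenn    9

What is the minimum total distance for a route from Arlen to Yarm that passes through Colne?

Shortest Arlen→Colne: Arlen–Fenn–Colne = 9
Shortest Colne→Yarm: Colne–Yarm = 9
Total via Colne: 9 + 9 = 18 km.

18 km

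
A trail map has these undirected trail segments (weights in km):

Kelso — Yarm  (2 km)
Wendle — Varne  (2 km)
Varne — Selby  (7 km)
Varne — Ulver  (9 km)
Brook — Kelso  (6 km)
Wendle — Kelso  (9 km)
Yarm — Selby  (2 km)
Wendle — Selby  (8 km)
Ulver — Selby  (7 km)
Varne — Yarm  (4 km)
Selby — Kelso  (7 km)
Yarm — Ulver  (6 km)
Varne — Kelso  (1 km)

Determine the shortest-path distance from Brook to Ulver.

14 km

Enumerating some paths:
Brook–Kelso–Varne–Ulver: 6+1+9 = 16
Brook–Kelso–Yarm–Ulver: 6+2+6 = 14
Cheapest is Brook–Kelso–Yarm–Ulver at 14 km.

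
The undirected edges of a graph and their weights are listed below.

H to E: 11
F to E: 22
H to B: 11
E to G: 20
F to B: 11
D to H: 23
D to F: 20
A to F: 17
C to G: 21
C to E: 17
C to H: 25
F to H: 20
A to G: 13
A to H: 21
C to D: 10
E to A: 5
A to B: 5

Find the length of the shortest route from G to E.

Compare a few routes:
G - E: 20 = 20
G - A - E: 13+5 = 18
Cheapest is G - A - E at 18.

18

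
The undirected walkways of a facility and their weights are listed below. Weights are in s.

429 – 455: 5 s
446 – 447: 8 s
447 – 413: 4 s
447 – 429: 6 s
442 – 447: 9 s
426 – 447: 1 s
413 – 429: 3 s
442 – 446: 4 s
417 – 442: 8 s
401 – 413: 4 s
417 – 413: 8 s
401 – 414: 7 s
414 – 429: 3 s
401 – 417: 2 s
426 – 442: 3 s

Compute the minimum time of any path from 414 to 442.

Candidate routes:
414–429–447–426–442: 3+6+1+3 = 13
414–429–413–447–426–442: 3+3+4+1+3 = 14
Cheapest is 414–429–447–426–442 at 13 s.

13 s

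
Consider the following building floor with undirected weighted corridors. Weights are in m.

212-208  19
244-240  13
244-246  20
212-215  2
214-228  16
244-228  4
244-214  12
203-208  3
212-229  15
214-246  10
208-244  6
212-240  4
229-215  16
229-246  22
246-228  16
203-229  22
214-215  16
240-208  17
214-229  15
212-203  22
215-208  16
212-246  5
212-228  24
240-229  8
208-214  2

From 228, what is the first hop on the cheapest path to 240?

244

Enumerating some paths:
228 → 246 → 212 → 240: 16+5+4 = 25
228 → 212 → 240: 24+4 = 28
228 → 244 → 240: 4+13 = 17
228 → 244 → 208 → 240: 4+6+17 = 27
Cheapest is 228 → 244 → 240 at 17 m.
So from 228 the first move is to 244.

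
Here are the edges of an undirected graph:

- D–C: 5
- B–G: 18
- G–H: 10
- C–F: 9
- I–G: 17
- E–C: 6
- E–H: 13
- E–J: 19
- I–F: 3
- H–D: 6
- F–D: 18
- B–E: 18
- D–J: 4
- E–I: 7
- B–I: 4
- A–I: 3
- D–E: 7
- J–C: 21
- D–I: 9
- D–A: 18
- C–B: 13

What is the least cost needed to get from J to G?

20

Shortest distances from J:
J: 0
D: 4  (via J)
C: 9  (via D)
H: 10  (via D)
E: 11  (via D)
I: 13  (via D)
A: 16  (via I)
F: 16  (via I)
B: 17  (via I)
G: 20  (via H)
Shortest route: J–D–H–G = 20.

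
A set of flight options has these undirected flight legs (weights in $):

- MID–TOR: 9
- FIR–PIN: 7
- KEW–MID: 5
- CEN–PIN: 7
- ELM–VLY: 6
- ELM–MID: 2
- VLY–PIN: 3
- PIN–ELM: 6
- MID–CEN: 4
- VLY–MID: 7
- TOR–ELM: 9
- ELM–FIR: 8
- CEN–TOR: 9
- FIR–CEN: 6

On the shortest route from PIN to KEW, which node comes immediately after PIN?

ELM

Enumerating some paths:
PIN - ELM - MID - KEW: 6+2+5 = 13
PIN - VLY - MID - KEW: 3+7+5 = 15
Cheapest is PIN - ELM - MID - KEW at $13.
So from PIN the first move is to ELM.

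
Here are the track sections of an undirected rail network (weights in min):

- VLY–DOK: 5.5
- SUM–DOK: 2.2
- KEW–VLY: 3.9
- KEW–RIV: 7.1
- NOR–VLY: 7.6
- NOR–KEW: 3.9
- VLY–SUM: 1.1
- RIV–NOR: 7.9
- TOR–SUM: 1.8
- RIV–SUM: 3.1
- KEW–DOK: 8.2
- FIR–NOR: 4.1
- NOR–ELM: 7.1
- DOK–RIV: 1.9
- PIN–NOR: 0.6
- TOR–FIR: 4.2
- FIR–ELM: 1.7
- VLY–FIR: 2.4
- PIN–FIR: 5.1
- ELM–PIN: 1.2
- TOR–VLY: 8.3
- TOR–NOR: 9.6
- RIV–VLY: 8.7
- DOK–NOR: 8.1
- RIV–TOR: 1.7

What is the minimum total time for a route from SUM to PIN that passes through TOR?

8.9 min

Best SUM to TOR: SUM–TOR costing 1.8
Shortest TOR→PIN: TOR–FIR–ELM–PIN = 7.1
Total via TOR: 1.8 + 7.1 = 8.9 min.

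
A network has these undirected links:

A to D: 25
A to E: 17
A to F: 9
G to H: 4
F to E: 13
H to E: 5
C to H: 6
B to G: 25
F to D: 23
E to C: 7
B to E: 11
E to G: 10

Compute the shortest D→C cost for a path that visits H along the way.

Best D to H: D → F → E → H costing 41
Best H to C: H → C costing 6
Total via H: 41 + 6 = 47.

47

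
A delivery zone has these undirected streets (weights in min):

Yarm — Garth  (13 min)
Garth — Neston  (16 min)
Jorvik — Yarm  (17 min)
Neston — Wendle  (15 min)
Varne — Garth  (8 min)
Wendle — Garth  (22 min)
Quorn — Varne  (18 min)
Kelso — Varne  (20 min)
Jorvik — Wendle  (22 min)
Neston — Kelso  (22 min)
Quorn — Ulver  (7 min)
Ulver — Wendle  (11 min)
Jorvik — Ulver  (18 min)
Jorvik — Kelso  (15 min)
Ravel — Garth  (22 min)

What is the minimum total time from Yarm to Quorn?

Compare a few routes:
Yarm–Jorvik–Ulver–Quorn: 17+18+7 = 42
Yarm–Garth–Varne–Quorn: 13+8+18 = 39
Cheapest is Yarm–Garth–Varne–Quorn at 39 min.

39 min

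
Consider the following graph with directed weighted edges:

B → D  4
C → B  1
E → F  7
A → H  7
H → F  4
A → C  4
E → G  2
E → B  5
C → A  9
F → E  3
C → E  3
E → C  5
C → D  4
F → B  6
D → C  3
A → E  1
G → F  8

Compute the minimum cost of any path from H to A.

Shortest distances from H:
H: 0
F: 4  (via H)
E: 7  (via F)
G: 9  (via E)
B: 10  (via F)
C: 12  (via E)
D: 14  (via B)
A: 21  (via C)
Shortest route: H–F–E–C–A = 21.

21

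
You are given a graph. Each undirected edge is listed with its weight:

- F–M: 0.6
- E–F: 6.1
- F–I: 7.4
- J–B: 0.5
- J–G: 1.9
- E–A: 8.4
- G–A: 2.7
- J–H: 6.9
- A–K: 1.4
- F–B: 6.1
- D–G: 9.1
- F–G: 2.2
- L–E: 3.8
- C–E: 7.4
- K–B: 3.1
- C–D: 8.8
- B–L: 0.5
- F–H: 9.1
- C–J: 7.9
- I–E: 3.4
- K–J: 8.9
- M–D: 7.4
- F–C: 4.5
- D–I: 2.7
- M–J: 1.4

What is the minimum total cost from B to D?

9.3

Candidate routes:
B - J - G - D: 0.5+1.9+9.1 = 11.5
B - J - M - D: 0.5+1.4+7.4 = 9.3
B - L - E - I - D: 0.5+3.8+3.4+2.7 = 10.4
B - J - M - F - I - D: 0.5+1.4+0.6+7.4+2.7 = 12.6
Cheapest is B - J - M - D at 9.3.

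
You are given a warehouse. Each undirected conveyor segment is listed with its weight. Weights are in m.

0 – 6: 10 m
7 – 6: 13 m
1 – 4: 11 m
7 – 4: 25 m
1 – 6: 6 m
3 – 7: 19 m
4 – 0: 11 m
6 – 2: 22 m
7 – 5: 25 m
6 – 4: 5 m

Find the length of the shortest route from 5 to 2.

60 m

Shortest distances from 5:
5: 0
7: 25  (via 5)
6: 38  (via 7)
4: 43  (via 6)
1: 44  (via 6)
3: 44  (via 7)
0: 48  (via 6)
2: 60  (via 6)
Shortest route: 5 → 7 → 6 → 2 = 60 m.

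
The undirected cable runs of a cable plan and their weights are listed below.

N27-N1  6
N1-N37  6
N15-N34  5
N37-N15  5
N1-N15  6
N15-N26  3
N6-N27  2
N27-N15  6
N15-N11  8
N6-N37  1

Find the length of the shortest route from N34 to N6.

Running Dijkstra from N34:
N34: 0
N15: 5  (via N34)
N26: 8  (via N15)
N37: 10  (via N15)
N1: 11  (via N15)
N27: 11  (via N15)
N6: 11  (via N37)
Shortest route: N34–N15–N37–N6 = 11.

11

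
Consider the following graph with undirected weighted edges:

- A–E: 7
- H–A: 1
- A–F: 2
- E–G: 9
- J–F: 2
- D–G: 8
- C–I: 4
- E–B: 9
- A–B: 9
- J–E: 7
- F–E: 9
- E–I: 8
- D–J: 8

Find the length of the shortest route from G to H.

Candidate routes:
G → D → J → F → A → H: 8+8+2+2+1 = 21
G → E → A → H: 9+7+1 = 17
Cheapest is G → E → A → H at 17.

17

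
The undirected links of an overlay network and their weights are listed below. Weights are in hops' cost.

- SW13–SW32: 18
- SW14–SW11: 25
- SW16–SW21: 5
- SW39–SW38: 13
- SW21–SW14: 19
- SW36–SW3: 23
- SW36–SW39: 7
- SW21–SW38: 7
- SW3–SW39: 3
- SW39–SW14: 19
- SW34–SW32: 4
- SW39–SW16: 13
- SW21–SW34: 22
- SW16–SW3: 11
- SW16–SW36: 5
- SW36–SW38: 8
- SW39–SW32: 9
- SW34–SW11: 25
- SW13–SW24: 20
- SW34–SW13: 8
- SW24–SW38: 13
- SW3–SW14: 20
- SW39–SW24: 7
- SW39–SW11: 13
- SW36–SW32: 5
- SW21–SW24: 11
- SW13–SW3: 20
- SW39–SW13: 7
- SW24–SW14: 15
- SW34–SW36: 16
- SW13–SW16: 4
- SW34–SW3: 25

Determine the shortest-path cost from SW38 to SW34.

Settle nodes by increasing distance from SW38:
SW38: 0
SW21: 7  (via SW38)
SW36: 8  (via SW38)
SW16: 12  (via SW21)
SW24: 13  (via SW38)
SW32: 13  (via SW36)
SW39: 13  (via SW38)
SW3: 16  (via SW39)
SW13: 16  (via SW16)
SW34: 17  (via SW32)
Shortest route: SW38 → SW36 → SW32 → SW34 = 17 hops' cost.

17 hops' cost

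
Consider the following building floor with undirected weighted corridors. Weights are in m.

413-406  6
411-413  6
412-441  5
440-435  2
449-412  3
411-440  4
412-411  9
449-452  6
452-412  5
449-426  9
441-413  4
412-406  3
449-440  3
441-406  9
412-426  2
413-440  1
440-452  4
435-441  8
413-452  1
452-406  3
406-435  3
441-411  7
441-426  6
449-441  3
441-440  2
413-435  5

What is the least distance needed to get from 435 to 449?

Settle nodes by increasing distance from 435:
435: 0
440: 2  (via 435)
413: 3  (via 440)
406: 3  (via 435)
452: 4  (via 413)
441: 4  (via 440)
449: 5  (via 440)
Shortest route: 435 → 440 → 449 = 5 m.

5 m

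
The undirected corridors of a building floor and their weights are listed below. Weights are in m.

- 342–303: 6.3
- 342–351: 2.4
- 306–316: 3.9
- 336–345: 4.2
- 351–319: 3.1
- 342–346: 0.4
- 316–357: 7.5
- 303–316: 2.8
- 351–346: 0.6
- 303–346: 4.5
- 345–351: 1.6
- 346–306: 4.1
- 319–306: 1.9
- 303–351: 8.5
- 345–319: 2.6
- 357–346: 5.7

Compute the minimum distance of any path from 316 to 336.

12.6 m

Candidate routes:
316 - 306 - 346 - 351 - 345 - 336: 3.9+4.1+0.6+1.6+4.2 = 14.4
316 - 306 - 319 - 351 - 345 - 336: 3.9+1.9+3.1+1.6+4.2 = 14.7
316 - 303 - 346 - 351 - 345 - 336: 2.8+4.5+0.6+1.6+4.2 = 13.7
316 - 306 - 319 - 345 - 336: 3.9+1.9+2.6+4.2 = 12.6
Cheapest is 316 - 306 - 319 - 345 - 336 at 12.6 m.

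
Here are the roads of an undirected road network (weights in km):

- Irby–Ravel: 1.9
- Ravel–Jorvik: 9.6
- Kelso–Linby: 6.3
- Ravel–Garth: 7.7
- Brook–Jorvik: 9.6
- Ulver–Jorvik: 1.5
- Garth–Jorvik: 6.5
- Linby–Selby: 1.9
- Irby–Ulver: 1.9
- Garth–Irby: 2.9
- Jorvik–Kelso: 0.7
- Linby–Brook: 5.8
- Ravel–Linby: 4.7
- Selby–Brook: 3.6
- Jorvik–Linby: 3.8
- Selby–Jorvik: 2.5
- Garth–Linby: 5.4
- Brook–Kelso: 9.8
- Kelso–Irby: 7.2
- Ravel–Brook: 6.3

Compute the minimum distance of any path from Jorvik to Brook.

Running Dijkstra from Jorvik:
Jorvik: 0
Kelso: 0.7  (via Jorvik)
Ulver: 1.5  (via Jorvik)
Selby: 2.5  (via Jorvik)
Irby: 3.4  (via Ulver)
Linby: 3.8  (via Jorvik)
Ravel: 5.3  (via Irby)
Brook: 6.1  (via Selby)
Shortest route: Jorvik → Selby → Brook = 6.1 km.

6.1 km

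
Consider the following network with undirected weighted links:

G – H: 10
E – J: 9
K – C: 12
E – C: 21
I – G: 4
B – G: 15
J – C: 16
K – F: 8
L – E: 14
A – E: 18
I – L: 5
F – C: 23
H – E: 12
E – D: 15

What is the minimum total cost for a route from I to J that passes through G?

Best I to G: I → G costing 4
Shortest G→J: G → H → E → J = 31
Total via G: 4 + 31 = 35.

35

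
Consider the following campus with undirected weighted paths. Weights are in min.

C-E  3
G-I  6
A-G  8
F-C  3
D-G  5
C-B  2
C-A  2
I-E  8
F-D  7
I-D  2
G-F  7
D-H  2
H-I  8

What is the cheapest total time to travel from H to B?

Enumerating some paths:
H - D - I - E - C - B: 2+2+8+3+2 = 17
H - D - G - F - C - B: 2+5+7+3+2 = 19
H - D - F - C - B: 2+7+3+2 = 14
H - D - G - A - C - B: 2+5+8+2+2 = 19
The minimum is 14 min via H - D - F - C - B.

14 min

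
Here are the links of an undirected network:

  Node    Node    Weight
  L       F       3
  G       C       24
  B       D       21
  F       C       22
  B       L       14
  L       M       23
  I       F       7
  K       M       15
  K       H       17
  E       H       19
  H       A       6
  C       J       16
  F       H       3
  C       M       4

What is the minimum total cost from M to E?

48

Candidate routes:
M - C - F - H - E: 4+22+3+19 = 48
M - K - H - E: 15+17+19 = 51
The minimum is 48 via M - C - F - H - E.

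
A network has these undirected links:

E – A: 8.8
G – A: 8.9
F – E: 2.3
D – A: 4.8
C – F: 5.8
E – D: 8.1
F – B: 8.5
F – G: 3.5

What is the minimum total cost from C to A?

16.9

Shortest distances from C:
C: 0
F: 5.8  (via C)
E: 8.1  (via F)
G: 9.3  (via F)
B: 14.3  (via F)
D: 16.2  (via E)
A: 16.9  (via E)
Shortest route: C–F–E–A = 16.9.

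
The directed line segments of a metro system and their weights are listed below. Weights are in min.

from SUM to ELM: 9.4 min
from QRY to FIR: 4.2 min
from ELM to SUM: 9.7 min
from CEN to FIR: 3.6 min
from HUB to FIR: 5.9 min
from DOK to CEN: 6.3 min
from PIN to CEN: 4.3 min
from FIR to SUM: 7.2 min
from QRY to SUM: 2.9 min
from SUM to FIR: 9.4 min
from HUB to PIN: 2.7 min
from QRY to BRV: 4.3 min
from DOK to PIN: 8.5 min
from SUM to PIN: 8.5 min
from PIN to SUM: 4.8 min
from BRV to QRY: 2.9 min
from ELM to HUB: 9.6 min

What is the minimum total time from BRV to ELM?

Enumerating some paths:
BRV - QRY - SUM - ELM: 2.9+2.9+9.4 = 15.2
BRV - QRY - FIR - SUM - ELM: 2.9+4.2+7.2+9.4 = 23.7
The minimum is 15.2 min via BRV - QRY - SUM - ELM.

15.2 min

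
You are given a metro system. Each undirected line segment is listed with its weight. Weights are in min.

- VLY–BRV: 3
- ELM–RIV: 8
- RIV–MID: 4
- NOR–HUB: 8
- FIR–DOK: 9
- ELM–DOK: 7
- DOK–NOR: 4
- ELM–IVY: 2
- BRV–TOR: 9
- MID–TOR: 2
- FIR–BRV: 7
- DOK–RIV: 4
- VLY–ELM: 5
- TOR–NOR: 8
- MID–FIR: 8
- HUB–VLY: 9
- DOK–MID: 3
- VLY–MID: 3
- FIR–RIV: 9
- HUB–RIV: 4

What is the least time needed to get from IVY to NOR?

Enumerating some paths:
IVY - ELM - DOK - NOR: 2+7+4 = 13
IVY - ELM - RIV - DOK - NOR: 2+8+4+4 = 18
IVY - ELM - VLY - MID - DOK - NOR: 2+5+3+3+4 = 17
IVY - ELM - VLY - MID - TOR - NOR: 2+5+3+2+8 = 20
Cheapest is IVY - ELM - DOK - NOR at 13 min.

13 min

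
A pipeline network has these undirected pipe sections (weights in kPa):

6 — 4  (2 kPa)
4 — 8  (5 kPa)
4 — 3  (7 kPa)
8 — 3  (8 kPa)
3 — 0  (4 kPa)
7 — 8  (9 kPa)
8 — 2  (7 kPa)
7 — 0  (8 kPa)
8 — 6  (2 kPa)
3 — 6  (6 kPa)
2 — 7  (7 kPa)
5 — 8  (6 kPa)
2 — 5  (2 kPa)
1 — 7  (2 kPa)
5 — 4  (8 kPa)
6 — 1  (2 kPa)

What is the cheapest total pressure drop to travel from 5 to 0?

17 kPa

Settle nodes by increasing distance from 5:
5: 0
2: 2  (via 5)
8: 6  (via 5)
4: 8  (via 5)
6: 8  (via 8)
7: 9  (via 2)
1: 10  (via 6)
3: 14  (via 8)
0: 17  (via 7)
Shortest route: 5 → 2 → 7 → 0 = 17 kPa.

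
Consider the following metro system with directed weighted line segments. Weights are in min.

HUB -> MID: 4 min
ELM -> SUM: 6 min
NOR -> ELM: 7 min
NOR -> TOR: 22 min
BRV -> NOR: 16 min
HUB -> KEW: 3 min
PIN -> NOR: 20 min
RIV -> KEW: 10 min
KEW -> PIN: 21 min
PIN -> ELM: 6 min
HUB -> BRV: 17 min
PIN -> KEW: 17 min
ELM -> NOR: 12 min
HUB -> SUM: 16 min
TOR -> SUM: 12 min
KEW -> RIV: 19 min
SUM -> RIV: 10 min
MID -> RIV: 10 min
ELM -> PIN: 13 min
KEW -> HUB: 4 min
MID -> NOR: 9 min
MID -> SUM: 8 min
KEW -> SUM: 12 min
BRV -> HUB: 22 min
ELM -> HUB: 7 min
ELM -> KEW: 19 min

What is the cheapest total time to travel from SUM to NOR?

37 min

Candidate routes:
SUM - RIV - KEW - HUB - MID - NOR: 10+10+4+4+9 = 37
SUM - RIV - KEW - HUB - BRV - NOR: 10+10+4+17+16 = 57
The minimum is 37 min via SUM - RIV - KEW - HUB - MID - NOR.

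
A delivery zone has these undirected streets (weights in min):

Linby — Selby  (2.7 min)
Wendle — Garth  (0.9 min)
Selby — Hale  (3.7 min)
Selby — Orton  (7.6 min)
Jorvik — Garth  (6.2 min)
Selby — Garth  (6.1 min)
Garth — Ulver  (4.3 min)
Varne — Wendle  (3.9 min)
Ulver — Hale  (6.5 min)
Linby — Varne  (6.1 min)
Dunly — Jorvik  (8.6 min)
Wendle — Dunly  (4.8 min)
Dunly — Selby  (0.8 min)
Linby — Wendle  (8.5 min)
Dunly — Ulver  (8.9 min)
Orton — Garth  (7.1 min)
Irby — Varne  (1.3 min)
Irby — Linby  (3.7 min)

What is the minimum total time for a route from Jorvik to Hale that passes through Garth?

16 min

Shortest Jorvik→Garth: Jorvik → Garth = 6.2
Shortest Garth→Hale: Garth → Selby → Hale = 9.8
Total via Garth: 6.2 + 9.8 = 16 min.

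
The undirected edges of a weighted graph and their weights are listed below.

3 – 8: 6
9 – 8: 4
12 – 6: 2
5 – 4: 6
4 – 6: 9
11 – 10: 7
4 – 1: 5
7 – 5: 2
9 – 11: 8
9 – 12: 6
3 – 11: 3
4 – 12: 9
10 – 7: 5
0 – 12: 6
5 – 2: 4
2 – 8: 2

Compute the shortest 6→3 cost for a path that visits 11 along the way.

Shortest 6→11: 6 → 12 → 9 → 11 = 16
Shortest 11→3: 11 → 3 = 3
Total via 11: 16 + 3 = 19.

19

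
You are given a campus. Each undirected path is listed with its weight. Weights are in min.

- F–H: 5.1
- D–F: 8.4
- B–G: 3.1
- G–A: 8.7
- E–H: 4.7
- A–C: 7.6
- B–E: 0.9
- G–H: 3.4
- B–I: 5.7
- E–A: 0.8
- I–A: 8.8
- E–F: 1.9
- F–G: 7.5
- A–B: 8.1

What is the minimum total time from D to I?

16.9 min

Shortest distances from D:
D: 0
F: 8.4  (via D)
E: 10.3  (via F)
A: 11.1  (via E)
B: 11.2  (via E)
H: 13.5  (via F)
G: 14.3  (via B)
I: 16.9  (via B)
Shortest route: D → F → E → B → I = 16.9 min.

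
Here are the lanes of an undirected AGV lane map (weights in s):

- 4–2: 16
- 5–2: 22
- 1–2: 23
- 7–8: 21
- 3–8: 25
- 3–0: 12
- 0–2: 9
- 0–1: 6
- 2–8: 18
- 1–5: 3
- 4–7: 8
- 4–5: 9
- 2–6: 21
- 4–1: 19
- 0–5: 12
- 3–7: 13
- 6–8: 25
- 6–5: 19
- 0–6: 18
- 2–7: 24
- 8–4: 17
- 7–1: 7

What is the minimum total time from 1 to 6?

Settle nodes by increasing distance from 1:
1: 0
5: 3  (via 1)
0: 6  (via 1)
7: 7  (via 1)
4: 12  (via 5)
2: 15  (via 0)
3: 18  (via 0)
6: 22  (via 5)
Shortest route: 1 → 5 → 6 = 22 s.

22 s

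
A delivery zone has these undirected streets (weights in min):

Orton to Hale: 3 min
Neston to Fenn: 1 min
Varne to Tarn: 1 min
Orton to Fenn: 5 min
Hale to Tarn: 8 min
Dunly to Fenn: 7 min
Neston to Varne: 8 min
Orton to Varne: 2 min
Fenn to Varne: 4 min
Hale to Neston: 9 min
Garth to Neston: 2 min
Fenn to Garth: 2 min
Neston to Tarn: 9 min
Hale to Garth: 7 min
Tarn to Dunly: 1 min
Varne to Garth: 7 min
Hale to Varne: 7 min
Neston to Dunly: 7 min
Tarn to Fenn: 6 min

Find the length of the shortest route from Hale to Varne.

5 min

Shortest distances from Hale:
Hale: 0
Orton: 3  (via Hale)
Varne: 5  (via Orton)
Shortest route: Hale → Orton → Varne = 5 min.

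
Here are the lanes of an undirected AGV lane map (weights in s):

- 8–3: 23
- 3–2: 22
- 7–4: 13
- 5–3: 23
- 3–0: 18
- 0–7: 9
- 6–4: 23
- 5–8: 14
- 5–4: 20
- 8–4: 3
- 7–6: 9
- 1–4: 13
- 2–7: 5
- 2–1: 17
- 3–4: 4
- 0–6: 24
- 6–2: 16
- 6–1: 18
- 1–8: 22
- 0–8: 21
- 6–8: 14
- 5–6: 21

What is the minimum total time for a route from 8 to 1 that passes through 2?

Shortest 8→2: 8–4–7–2 = 21
Best 2 to 1: 2–1 costing 17
Total via 2: 21 + 17 = 38 s.

38 s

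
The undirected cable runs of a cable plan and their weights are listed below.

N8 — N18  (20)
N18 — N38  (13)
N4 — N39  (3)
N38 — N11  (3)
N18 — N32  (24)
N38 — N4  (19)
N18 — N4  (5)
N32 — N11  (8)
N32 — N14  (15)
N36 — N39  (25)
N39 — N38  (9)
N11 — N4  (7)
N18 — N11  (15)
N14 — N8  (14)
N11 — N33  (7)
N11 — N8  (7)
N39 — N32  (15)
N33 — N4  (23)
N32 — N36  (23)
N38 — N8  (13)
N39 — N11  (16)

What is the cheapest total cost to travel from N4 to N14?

28

Compare a few routes:
N4 → N11 → N32 → N14: 7+8+15 = 30
N4 → N39 → N32 → N14: 3+15+15 = 33
N4 → N11 → N8 → N14: 7+7+14 = 28
The minimum is 28 via N4 → N11 → N8 → N14.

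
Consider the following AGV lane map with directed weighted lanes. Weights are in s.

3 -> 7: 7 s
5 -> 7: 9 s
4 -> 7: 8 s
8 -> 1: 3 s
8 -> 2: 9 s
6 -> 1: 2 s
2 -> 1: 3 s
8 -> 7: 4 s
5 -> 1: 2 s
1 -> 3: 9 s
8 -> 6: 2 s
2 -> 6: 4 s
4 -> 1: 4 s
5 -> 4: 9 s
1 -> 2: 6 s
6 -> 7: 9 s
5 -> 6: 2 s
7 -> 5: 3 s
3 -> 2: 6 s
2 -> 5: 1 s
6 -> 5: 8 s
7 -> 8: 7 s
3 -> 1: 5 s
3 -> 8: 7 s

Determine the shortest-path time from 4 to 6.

Settle nodes by increasing distance from 4:
4: 0
1: 4  (via 4)
7: 8  (via 4)
2: 10  (via 1)
5: 11  (via 7)
3: 13  (via 1)
6: 13  (via 5)
Shortest route: 4–7–5–6 = 13 s.

13 s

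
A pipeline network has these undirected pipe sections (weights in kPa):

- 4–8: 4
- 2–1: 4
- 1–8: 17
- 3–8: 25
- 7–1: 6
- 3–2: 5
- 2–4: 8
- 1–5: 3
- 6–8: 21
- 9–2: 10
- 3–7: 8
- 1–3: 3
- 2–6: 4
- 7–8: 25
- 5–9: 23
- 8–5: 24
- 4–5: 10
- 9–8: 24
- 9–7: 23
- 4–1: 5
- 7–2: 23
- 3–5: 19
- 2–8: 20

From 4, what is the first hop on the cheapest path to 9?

2

Candidate routes:
4–1–2–9: 5+4+10 = 19
4–2–9: 8+10 = 18
The minimum is 18 kPa via 4–2–9.
So from 4 the first move is to 2.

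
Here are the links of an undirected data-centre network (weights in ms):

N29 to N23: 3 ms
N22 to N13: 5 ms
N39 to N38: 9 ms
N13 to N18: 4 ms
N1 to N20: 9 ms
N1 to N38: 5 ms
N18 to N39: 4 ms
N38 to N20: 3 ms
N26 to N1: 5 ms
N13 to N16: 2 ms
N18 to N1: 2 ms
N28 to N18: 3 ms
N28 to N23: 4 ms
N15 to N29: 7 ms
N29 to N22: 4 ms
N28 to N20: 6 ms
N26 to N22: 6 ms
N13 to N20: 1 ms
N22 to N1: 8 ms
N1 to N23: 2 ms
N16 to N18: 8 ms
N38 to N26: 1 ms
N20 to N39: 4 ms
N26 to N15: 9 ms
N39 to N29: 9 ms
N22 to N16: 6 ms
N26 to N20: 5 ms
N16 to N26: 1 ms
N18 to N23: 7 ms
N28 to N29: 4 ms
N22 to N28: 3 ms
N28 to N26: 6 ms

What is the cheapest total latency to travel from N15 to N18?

Candidate routes:
N15–N29–N22–N28–N18: 7+4+3+3 = 17
N15–N26–N1–N18: 9+5+2 = 16
N15–N29–N28–N18: 7+4+3 = 14
N15–N26–N16–N13–N18: 9+1+2+4 = 16
The minimum is 14 ms via N15–N29–N28–N18.

14 ms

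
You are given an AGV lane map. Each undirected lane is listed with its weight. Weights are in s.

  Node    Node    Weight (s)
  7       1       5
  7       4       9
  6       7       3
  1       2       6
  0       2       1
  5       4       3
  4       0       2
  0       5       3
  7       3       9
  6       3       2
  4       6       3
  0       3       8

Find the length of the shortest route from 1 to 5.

Running Dijkstra from 1:
1: 0
7: 5  (via 1)
2: 6  (via 1)
0: 7  (via 2)
6: 8  (via 7)
4: 9  (via 0)
3: 10  (via 6)
5: 10  (via 0)
Shortest route: 1 → 2 → 0 → 5 = 10 s.

10 s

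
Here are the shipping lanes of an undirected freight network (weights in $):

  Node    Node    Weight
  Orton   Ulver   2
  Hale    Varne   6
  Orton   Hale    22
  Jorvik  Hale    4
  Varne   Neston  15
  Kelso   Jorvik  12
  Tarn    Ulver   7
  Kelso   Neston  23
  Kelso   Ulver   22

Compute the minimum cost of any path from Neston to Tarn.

$52

Enumerating some paths:
Neston → Kelso → Ulver → Tarn: 23+22+7 = 52
Neston → Kelso → Jorvik → Hale → Orton → Ulver → Tarn: 23+12+4+22+2+7 = 70
Neston → Varne → Hale → Jorvik → Kelso → Ulver → Tarn: 15+6+4+12+22+7 = 66
Cheapest is Neston → Kelso → Ulver → Tarn at $52.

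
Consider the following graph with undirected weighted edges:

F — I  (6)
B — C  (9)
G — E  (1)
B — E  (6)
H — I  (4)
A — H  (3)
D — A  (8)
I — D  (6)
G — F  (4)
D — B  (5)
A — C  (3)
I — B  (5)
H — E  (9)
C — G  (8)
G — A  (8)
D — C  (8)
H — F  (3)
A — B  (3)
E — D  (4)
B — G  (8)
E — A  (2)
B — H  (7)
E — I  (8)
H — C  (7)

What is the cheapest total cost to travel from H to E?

Enumerating some paths:
H–F–G–E: 3+4+1 = 8
H–A–E: 3+2 = 5
H–E: 9 = 9
The minimum is 5 via H–A–E.

5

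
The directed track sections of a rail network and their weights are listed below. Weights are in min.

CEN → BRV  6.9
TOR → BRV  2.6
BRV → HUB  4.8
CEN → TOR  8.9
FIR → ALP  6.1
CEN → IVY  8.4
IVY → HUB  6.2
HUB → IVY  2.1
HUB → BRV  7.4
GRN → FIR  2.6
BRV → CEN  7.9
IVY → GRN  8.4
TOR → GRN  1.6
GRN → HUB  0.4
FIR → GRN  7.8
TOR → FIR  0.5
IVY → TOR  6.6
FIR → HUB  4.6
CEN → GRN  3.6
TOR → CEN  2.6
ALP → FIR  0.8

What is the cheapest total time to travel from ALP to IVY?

Running Dijkstra from ALP:
ALP: 0
FIR: 0.8  (via ALP)
HUB: 5.4  (via FIR)
IVY: 7.5  (via HUB)
Shortest route: ALP → FIR → HUB → IVY = 7.5 min.

7.5 min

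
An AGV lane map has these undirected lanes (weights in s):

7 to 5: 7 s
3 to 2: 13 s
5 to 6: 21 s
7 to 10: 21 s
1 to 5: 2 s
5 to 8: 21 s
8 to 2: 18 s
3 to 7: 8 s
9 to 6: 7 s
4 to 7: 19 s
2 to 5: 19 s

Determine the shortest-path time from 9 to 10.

56 s

Candidate routes:
9–6–5–7–10: 7+21+7+21 = 56
9–6–5–2–3–7–10: 7+21+19+13+8+21 = 89
Cheapest is 9–6–5–7–10 at 56 s.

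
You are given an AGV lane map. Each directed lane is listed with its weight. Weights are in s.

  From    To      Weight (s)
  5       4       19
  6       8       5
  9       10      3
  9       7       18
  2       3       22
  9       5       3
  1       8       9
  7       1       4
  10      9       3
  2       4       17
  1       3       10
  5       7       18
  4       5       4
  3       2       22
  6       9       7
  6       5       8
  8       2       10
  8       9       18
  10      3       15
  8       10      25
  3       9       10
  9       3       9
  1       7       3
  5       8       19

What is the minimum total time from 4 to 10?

Settle nodes by increasing distance from 4:
4: 0
5: 4  (via 4)
7: 22  (via 5)
8: 23  (via 5)
1: 26  (via 7)
2: 33  (via 8)
3: 36  (via 1)
9: 41  (via 8)
10: 44  (via 9)
Shortest route: 4–5–8–9–10 = 44 s.

44 s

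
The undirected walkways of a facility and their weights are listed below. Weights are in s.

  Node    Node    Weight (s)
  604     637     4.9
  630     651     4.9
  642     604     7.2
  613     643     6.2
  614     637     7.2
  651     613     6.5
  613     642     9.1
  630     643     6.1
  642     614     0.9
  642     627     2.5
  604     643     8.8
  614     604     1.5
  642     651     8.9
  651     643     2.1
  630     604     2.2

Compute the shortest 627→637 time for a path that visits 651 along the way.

Shortest 627→651: 627–642–651 = 11.4
Shortest 651→637: 651–630–604–637 = 12
Total via 651: 11.4 + 12 = 23.4 s.

23.4 s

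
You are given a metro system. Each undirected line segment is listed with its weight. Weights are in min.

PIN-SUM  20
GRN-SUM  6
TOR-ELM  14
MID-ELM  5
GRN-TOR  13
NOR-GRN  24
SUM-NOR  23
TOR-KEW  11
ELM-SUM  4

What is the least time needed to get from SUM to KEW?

Settle nodes by increasing distance from SUM:
SUM: 0
ELM: 4  (via SUM)
GRN: 6  (via SUM)
MID: 9  (via ELM)
TOR: 18  (via ELM)
PIN: 20  (via SUM)
NOR: 23  (via SUM)
KEW: 29  (via TOR)
Shortest route: SUM–ELM–TOR–KEW = 29 min.

29 min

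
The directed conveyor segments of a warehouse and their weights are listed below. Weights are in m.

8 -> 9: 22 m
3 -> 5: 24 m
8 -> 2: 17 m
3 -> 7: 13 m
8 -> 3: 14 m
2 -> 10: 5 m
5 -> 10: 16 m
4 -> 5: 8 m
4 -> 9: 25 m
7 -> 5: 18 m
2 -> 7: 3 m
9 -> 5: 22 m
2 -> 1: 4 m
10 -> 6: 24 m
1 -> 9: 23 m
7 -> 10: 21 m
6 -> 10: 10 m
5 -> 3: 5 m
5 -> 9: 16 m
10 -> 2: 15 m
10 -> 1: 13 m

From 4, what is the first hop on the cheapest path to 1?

5

Enumerating some paths:
4–5–10–2–1: 8+16+15+4 = 43
4–5–3–7–10–1: 8+5+13+21+13 = 60
4–5–10–1: 8+16+13 = 37
The minimum is 37 m via 4–5–10–1.
So from 4 the first move is to 5.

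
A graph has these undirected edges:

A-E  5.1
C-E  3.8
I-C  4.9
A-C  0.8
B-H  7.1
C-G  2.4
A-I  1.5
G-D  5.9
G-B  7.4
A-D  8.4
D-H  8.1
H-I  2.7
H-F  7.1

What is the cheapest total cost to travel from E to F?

15.9

Running Dijkstra from E:
E: 0
C: 3.8  (via E)
A: 4.6  (via C)
I: 6.1  (via A)
G: 6.2  (via C)
H: 8.8  (via I)
D: 12.1  (via G)
B: 13.6  (via G)
F: 15.9  (via H)
Shortest route: E–C–A–I–H–F = 15.9.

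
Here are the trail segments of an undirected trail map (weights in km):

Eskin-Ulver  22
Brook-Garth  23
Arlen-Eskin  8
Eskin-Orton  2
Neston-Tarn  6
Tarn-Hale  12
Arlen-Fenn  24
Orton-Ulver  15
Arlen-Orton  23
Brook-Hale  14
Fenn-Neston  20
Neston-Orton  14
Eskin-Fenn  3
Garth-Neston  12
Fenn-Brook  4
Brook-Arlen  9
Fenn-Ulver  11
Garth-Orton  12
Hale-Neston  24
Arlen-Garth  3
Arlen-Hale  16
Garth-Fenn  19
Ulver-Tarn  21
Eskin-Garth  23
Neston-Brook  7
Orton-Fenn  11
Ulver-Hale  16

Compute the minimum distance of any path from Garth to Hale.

Compare a few routes:
Garth–Arlen–Hale: 3+16 = 19
Garth–Arlen–Brook–Hale: 3+9+14 = 26
Garth–Arlen–Eskin–Fenn–Brook–Hale: 3+8+3+4+14 = 32
Garth–Neston–Tarn–Hale: 12+6+12 = 30
Cheapest is Garth–Arlen–Hale at 19 km.

19 km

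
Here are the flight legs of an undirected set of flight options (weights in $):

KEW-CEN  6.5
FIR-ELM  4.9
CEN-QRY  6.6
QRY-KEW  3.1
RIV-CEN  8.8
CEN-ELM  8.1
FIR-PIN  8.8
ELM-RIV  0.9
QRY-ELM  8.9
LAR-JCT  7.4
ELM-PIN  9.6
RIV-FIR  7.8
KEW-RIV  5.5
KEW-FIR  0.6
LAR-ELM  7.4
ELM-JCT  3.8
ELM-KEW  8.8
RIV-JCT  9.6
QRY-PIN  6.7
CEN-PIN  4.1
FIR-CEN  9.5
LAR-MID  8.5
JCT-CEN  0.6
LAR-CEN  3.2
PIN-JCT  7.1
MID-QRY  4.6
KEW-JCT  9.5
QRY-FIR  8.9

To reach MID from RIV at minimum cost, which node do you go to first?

KEW

Enumerating some paths:
RIV → ELM → FIR → KEW → QRY → MID: 0.9+4.9+0.6+3.1+4.6 = 14.1
RIV → KEW → QRY → MID: 5.5+3.1+4.6 = 13.2
Cheapest is RIV → KEW → QRY → MID at $13.2.
So from RIV the first move is to KEW.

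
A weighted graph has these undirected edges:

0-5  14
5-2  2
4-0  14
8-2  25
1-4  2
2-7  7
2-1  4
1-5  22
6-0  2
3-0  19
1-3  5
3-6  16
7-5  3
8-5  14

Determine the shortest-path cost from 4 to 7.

11

Settle nodes by increasing distance from 4:
4: 0
1: 2  (via 4)
2: 6  (via 1)
3: 7  (via 1)
5: 8  (via 2)
7: 11  (via 5)
Shortest route: 4–1–2–5–7 = 11.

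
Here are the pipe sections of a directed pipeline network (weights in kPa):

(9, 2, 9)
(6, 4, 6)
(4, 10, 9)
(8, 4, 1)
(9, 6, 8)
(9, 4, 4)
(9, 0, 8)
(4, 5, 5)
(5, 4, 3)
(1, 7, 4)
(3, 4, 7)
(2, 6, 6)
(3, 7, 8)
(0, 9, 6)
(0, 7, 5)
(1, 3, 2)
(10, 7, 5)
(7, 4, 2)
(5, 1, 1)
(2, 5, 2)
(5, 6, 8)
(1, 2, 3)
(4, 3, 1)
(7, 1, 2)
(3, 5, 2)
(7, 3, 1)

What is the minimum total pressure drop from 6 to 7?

Shortest distances from 6:
6: 0
4: 6  (via 6)
3: 7  (via 4)
5: 9  (via 3)
1: 10  (via 5)
2: 13  (via 1)
7: 14  (via 1)
Shortest route: 6–4–3–5–1–7 = 14 kPa.

14 kPa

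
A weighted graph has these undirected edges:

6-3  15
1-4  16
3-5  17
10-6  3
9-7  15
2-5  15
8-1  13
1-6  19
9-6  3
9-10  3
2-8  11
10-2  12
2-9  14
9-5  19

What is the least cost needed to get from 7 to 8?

40

Shortest distances from 7:
7: 0
9: 15  (via 7)
6: 18  (via 9)
10: 18  (via 9)
2: 29  (via 9)
3: 33  (via 6)
5: 34  (via 9)
1: 37  (via 6)
8: 40  (via 2)
Shortest route: 7–9–2–8 = 40.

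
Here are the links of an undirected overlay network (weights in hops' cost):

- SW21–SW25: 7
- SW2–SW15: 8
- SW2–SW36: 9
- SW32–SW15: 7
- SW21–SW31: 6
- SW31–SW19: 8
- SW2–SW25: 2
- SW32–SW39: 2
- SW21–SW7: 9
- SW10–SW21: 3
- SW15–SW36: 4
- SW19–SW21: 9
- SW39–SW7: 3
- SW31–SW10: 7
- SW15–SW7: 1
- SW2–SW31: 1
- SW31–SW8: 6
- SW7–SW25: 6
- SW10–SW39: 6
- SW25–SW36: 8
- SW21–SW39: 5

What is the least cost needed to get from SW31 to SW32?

13 hops' cost

Running Dijkstra from SW31:
SW31: 0
SW2: 1  (via SW31)
SW25: 3  (via SW2)
SW8: 6  (via SW31)
SW21: 6  (via SW31)
SW10: 7  (via SW31)
SW19: 8  (via SW31)
SW7: 9  (via SW25)
SW15: 9  (via SW2)
SW36: 10  (via SW2)
SW39: 11  (via SW21)
SW32: 13  (via SW39)
Shortest route: SW31–SW21–SW39–SW32 = 13 hops' cost.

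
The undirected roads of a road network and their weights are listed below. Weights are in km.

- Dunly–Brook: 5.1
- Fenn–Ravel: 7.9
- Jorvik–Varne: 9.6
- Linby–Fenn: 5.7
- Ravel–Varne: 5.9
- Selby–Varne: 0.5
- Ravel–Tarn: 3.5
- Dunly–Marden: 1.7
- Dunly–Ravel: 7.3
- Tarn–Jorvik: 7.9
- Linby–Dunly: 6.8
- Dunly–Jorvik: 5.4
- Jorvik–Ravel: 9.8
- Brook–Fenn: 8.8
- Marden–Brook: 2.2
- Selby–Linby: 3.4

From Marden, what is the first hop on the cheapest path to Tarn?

Compare a few routes:
Marden - Dunly - Jorvik - Tarn: 1.7+5.4+7.9 = 15
Marden - Dunly - Ravel - Tarn: 1.7+7.3+3.5 = 12.5
Cheapest is Marden - Dunly - Ravel - Tarn at 12.5 km.
So from Marden the first move is to Dunly.

Dunly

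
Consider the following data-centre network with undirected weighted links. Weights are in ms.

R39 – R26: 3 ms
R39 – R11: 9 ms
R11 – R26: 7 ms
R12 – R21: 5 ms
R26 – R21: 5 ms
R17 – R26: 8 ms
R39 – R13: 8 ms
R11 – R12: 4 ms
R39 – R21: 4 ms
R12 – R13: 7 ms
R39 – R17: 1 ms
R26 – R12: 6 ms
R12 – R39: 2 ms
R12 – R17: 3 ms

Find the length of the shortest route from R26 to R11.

Settle nodes by increasing distance from R26:
R26: 0
R39: 3  (via R26)
R17: 4  (via R39)
R21: 5  (via R26)
R12: 5  (via R39)
R11: 7  (via R26)
Shortest route: R26 → R11 = 7 ms.

7 ms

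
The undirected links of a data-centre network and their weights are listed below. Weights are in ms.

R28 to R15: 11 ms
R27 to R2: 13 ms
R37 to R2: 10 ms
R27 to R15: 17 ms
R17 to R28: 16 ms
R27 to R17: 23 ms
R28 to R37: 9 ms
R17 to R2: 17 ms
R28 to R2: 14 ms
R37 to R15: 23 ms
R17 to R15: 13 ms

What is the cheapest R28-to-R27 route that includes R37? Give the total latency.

Shortest R28→R37: R28 → R37 = 9
Shortest R37→R27: R37 → R2 → R27 = 23
Total via R37: 9 + 23 = 32 ms.

32 ms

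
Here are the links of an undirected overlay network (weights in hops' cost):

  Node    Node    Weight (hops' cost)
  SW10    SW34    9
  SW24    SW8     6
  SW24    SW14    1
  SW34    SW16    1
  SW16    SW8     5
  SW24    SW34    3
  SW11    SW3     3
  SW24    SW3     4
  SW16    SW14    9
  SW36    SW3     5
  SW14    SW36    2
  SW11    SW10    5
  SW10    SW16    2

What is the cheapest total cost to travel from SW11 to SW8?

12 hops' cost

Running Dijkstra from SW11:
SW11: 0
SW3: 3  (via SW11)
SW10: 5  (via SW11)
SW24: 7  (via SW3)
SW16: 7  (via SW10)
SW34: 8  (via SW16)
SW36: 8  (via SW3)
SW14: 8  (via SW24)
SW8: 12  (via SW16)
Shortest route: SW11 → SW10 → SW16 → SW8 = 12 hops' cost.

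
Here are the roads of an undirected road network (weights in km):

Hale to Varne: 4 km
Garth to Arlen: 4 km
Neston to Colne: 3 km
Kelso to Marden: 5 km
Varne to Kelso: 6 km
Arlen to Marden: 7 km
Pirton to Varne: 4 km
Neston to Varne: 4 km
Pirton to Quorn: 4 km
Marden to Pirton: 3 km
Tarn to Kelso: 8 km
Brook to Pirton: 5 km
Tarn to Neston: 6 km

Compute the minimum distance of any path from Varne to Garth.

18 km

Running Dijkstra from Varne:
Varne: 0
Pirton: 4  (via Varne)
Neston: 4  (via Varne)
Hale: 4  (via Varne)
Kelso: 6  (via Varne)
Marden: 7  (via Pirton)
Colne: 7  (via Neston)
Quorn: 8  (via Pirton)
Brook: 9  (via Pirton)
Tarn: 10  (via Neston)
Arlen: 14  (via Marden)
Garth: 18  (via Arlen)
Shortest route: Varne → Pirton → Marden → Arlen → Garth = 18 km.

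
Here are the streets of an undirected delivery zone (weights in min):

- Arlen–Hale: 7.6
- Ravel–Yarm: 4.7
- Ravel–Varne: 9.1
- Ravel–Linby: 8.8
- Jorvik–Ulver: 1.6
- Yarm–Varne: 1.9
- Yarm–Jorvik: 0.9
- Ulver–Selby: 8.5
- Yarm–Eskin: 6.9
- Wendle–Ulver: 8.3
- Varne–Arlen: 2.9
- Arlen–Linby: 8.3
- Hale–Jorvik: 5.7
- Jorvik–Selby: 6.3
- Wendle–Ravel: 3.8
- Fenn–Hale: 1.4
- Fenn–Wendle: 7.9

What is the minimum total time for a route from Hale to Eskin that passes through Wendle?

24.7 min

Shortest Hale→Wendle: Hale → Fenn → Wendle = 9.3
Shortest Wendle→Eskin: Wendle → Ravel → Yarm → Eskin = 15.4
Total via Wendle: 9.3 + 15.4 = 24.7 min.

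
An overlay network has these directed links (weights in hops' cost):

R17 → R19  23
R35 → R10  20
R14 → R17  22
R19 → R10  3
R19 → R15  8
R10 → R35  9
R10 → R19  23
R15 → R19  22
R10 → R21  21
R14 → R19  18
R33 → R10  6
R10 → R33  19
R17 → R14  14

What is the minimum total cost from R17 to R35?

Shortest distances from R17:
R17: 0
R14: 14  (via R17)
R19: 23  (via R17)
R10: 26  (via R19)
R15: 31  (via R19)
R35: 35  (via R10)
Shortest route: R17–R19–R10–R35 = 35 hops' cost.

35 hops' cost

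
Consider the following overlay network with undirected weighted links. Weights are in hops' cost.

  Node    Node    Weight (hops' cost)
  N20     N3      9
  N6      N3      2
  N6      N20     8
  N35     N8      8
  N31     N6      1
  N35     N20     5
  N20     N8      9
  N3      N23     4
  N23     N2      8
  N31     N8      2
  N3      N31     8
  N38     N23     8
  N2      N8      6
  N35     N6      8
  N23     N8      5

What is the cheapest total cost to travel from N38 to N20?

21 hops' cost

Running Dijkstra from N38:
N38: 0
N23: 8  (via N38)
N3: 12  (via N23)
N8: 13  (via N23)
N6: 14  (via N3)
N31: 15  (via N8)
N2: 16  (via N23)
N35: 21  (via N8)
N20: 21  (via N3)
Shortest route: N38 → N23 → N3 → N20 = 21 hops' cost.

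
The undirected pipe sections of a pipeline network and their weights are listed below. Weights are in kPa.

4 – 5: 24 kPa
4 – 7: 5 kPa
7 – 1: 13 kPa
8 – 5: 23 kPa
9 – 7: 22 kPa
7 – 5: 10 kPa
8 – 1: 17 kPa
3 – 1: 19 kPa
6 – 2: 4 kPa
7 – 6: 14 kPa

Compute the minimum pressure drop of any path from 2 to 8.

Shortest distances from 2:
2: 0
6: 4  (via 2)
7: 18  (via 6)
4: 23  (via 7)
5: 28  (via 7)
1: 31  (via 7)
9: 40  (via 7)
8: 48  (via 1)
Shortest route: 2–6–7–1–8 = 48 kPa.

48 kPa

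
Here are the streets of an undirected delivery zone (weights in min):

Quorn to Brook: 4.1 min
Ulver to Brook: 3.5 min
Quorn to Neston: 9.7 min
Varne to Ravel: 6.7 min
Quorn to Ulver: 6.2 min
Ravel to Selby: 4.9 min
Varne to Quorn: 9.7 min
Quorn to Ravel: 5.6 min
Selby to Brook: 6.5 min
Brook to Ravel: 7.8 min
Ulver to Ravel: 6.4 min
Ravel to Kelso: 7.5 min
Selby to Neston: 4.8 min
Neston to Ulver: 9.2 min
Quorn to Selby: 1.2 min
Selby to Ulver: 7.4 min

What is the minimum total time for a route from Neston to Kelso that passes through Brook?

Shortest Neston→Brook: Neston → Selby → Quorn → Brook = 10.1
Shortest Brook→Kelso: Brook → Ravel → Kelso = 15.3
Total via Brook: 10.1 + 15.3 = 25.4 min.

25.4 min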